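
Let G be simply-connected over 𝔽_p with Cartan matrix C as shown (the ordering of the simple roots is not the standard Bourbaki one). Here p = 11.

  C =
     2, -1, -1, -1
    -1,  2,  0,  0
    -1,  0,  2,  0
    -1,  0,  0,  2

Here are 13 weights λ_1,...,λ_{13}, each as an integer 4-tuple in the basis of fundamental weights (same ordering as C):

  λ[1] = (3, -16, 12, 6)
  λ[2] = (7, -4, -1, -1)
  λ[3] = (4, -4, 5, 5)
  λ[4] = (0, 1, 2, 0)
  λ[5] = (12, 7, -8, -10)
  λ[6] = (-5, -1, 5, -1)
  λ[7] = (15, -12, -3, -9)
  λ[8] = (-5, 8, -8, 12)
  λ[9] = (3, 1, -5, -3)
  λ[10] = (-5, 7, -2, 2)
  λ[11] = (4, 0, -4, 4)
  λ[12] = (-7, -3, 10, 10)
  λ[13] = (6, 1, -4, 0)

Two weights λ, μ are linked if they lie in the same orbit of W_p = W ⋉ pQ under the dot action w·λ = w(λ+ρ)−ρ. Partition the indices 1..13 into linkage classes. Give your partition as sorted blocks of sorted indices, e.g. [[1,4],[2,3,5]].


Dynkin diagram of C (from the 6 off-diagonal −1 entries): D_4.

Ā_11 reps of the 13 weights (D_4, coords as presented):

  λ_1 → (2, 0, 2, 0) · λ_2 → (3, 3, 0, 0) · λ_3 → (3, 3, 0, 0) · λ_4 → (1, 2, 3, 1) · λ_5 → (1, 2, 3, 1) · λ_6 → (2, 0, 2, 0) · λ_7 → (3, 3, 0, 0) · λ_8 → (2, 0, 2, 0) · λ_9 → (2, 0, 2, 0) · λ_10 → (1, 2, 3, 1) · λ_11 → (0, 1, 3, 5) · λ_12 → (3, 3, 0, 0) · λ_13 → (1, 2, 3, 1)

4 distinct reps among the 13 weights ⇒ 4 W_11-linkage classes:

[[1, 6, 8, 9], [2, 3, 7, 12], [4, 5, 10, 13], [11]]


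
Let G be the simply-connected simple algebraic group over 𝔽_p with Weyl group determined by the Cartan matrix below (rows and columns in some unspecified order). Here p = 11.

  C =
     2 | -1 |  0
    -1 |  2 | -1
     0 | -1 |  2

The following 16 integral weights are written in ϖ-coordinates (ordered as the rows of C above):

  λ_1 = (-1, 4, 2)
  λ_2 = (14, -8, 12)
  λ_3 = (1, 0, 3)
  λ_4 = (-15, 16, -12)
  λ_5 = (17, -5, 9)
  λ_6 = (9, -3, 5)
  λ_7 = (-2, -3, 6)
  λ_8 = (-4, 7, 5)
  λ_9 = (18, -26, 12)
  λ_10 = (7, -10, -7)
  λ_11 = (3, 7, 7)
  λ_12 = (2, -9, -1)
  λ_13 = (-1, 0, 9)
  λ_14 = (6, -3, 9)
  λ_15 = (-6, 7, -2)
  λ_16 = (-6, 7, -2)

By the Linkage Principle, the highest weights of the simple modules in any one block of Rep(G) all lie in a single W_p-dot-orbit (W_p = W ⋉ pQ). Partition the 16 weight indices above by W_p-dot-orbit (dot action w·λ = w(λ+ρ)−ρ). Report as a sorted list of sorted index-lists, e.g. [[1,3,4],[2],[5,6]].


A_3 Cartan matrix, 3 simple roots permuted; ρ=(1,1,1).

Folding the 16 weights λ_j+ρ into Ā_11 (reps in the given 3-coord order):

  1: (0, 5, 3);  2: (2, 1, 4);  3: (2, 1, 4);  4: (0, 5, 3);  5: (2, 1, 4);  6: (5, 2, 1);  7: (2, 1, 4);  8: (0, 5, 3);  9: (5, 2, 1);  10: (2, 1, 4);  11: (5, 2, 1);  12: (0, 5, 3);  13: (0, 1, 10);  14: (1, 2, 4);  15: (5, 2, 1);  16: (5, 2, 1)

Linkage partition of the 16 weights (5 classes, p=11):

[[1, 4, 8, 12], [2, 3, 5, 7, 10], [6, 9, 11, 15, 16], [13], [14]]


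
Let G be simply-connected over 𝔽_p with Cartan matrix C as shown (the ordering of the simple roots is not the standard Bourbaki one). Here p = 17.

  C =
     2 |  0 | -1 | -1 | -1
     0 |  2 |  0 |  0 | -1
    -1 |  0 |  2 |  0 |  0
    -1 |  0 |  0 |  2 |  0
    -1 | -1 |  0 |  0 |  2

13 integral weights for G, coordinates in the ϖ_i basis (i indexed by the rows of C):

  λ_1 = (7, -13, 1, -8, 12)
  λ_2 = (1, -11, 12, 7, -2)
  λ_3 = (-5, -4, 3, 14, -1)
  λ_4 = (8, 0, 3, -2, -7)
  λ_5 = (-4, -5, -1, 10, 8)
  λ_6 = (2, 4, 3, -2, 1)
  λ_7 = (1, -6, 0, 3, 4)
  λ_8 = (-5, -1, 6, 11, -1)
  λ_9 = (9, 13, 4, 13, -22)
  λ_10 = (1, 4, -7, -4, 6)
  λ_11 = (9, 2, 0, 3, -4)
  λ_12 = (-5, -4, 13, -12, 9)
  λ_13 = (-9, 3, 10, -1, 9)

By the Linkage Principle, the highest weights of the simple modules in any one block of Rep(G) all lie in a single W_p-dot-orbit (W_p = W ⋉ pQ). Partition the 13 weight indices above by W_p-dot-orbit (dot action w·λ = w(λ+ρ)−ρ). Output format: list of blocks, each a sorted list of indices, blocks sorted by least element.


D_5 Cartan matrix, 5 simple roots permuted; ρ=(1,1,1,1,1).

Folding the 13 weights λ_j+ρ into Ā_17 (reps in the given 5-coord order):

    [1] (2, 5, 4, 1, 1)
    [2] (2, 5, 4, 1, 1)
    [3] (0, 4, 3, 8, 0)
    [4] (2, 5, 4, 1, 1)
    [5] (0, 4, 3, 8, 0)
    [6] (2, 5, 4, 1, 1)
    [7] (2, 5, 1, 4, 0)
    [8] (0, 4, 3, 8, 0)
    [9] (2, 5, 1, 4, 0)
    [10] (2, 5, 1, 4, 0)
    [11] (2, 5, 1, 4, 0)
    [12] (2, 5, 1, 4, 0)
    [13] (0, 4, 3, 8, 0)

Grouping the 13 weights by Ā_17-representative: 3 linkage classes.

[[1, 2, 4, 6], [3, 5, 8, 13], [7, 9, 10, 11, 12]]


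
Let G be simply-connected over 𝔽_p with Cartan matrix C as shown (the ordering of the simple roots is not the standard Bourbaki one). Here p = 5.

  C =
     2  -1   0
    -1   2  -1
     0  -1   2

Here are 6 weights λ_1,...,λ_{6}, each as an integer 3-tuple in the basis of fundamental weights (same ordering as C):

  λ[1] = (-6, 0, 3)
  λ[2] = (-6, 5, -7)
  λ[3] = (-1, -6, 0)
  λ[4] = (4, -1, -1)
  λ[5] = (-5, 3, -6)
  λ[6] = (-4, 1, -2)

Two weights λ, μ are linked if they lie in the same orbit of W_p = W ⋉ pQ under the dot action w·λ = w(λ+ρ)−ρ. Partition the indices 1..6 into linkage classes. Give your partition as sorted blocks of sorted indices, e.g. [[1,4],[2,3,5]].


A_3 Cartan matrix, 3 simple roots permuted; ρ=(1,1,1).

Alcove-folded reps (p=5, 6 weights, presented ϖ-order):

  λ_1+ρ ↦ (1, 4, 0)
  λ_2+ρ ↦ (1, 4, 0)
  λ_3+ρ ↦ (1, 4, 0)
  λ_4+ρ ↦ (5, 0, 0)
  λ_5+ρ ↦ (1, 4, 0)
  λ_6+ρ ↦ (1, 1, 1)

The 6 indices split into 3 linkage classes (same alcove rep ⇔ same W_5-dot-orbit):

[[1, 2, 3, 5], [4], [6]]


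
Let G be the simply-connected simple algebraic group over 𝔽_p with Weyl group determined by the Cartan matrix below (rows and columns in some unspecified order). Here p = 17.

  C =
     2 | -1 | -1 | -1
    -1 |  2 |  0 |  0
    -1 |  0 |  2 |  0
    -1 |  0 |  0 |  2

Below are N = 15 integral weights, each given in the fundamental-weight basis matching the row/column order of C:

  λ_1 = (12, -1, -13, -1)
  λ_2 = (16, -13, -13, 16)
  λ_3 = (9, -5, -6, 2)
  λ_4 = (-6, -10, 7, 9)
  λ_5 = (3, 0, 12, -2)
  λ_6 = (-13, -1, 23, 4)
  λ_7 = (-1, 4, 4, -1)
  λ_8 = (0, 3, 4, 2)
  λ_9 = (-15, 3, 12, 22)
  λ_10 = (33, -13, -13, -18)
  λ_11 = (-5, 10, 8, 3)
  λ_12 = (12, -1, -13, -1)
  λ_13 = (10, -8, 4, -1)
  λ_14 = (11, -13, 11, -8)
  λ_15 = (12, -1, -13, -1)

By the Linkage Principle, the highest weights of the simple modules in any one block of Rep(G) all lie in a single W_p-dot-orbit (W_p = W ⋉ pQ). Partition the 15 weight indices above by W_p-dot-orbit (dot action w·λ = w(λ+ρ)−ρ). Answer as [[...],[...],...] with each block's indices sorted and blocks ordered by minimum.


Root system D_4: the 4×4 matrix C matches after relabeling.

λ_j+ρ reflected into Ā_17 (⟨·,θ^∨⟩≤17); 4-tuples as given:

  1: (1, 0, 12, 0) · 2: (0, 5, 5, 0) · 3: (1, 4, 5, 3) · 4: (1, 4, 5, 3) · 5: (1, 0, 12, 0) · 6: (0, 5, 5, 0) · 7: (0, 5, 5, 0) · 8: (1, 4, 5, 3) · 9: (1, 4, 5, 3) · 10: (0, 5, 5, 0) · 11: (1, 7, 5, 0) · 12: (1, 0, 12, 0) · 13: (1, 7, 5, 0) · 14: (0, 5, 5, 0) · 15: (1, 0, 12, 0)

Grouping the 15 weights by Ā_17-representative: 4 linkage classes.

[[1, 5, 12, 15], [2, 6, 7, 10, 14], [3, 4, 8, 9], [11, 13]]


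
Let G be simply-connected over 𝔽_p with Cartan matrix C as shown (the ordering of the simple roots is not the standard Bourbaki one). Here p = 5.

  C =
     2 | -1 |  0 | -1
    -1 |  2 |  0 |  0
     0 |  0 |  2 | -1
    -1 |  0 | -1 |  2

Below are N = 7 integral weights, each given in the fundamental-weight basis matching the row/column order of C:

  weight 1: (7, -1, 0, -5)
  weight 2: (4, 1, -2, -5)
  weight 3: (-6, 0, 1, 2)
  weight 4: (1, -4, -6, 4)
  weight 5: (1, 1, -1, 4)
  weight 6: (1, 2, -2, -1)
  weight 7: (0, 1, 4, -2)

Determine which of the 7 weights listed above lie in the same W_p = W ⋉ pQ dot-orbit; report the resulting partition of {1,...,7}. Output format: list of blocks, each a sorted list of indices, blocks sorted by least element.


A_4 Cartan matrix, 4 simple roots permuted; ρ=(1,1,1,1).

Each λ_j+ρ reduced to Ā_5; 4-tuples below use C's row order:

  1: (1, 3, 0, 1) · 2: (0, 0, 2, 1) · 3: (1, 3, 0, 1) · 4: (0, 0, 2, 1) · 5: (0, 0, 2, 1) · 6: (1, 3, 0, 1) · 7: (0, 0, 2, 1)

Partition of {1..7} into 2 W_5-dot-orbits:

[[1, 3, 6], [2, 4, 5, 7]]


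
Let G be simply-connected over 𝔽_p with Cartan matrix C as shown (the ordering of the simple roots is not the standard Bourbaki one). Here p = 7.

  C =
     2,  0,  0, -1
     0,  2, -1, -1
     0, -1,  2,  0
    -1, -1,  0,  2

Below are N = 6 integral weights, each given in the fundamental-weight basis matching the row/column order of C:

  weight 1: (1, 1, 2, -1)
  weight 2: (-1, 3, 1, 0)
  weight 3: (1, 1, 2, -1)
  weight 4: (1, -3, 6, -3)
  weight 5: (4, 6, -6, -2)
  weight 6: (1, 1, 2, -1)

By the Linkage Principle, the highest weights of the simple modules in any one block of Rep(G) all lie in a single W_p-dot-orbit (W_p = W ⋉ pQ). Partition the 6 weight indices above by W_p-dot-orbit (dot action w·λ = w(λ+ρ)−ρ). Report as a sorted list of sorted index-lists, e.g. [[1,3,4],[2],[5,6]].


Cartan matrix: type A_4 (|W|=120); un-permuting the 4 rows.

λ_j+ρ reflected into Ā_7 (⟨·,θ^∨⟩≤7); 4-tuples as given:

  [1] (2, 2, 3, 0);  [2] (0, 4, 2, 1);  [3] (2, 2, 3, 0);  [4] (2, 2, 3, 0);  [5] (0, 1, 1, 1);  [6] (2, 2, 3, 0)

Grouping the 6 weights by Ā_7-representative: 3 linkage classes.

[[1, 3, 4, 6], [2], [5]]


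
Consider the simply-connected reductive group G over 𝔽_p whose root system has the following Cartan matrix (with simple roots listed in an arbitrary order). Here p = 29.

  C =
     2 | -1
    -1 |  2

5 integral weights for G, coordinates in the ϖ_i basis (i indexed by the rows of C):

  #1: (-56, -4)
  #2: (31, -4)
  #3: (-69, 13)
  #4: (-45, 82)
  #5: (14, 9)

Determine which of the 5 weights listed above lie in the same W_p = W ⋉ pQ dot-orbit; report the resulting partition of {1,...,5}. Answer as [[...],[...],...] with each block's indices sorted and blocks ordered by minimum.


Root system A_2: the 2×2 matrix C matches after relabeling.

Ā_29 reps of the 5 weights (A_2, coords as presented):

  1: (26, 0);  2: (26, 0);  3: (15, 10);  4: (15, 10);  5: (15, 10)

These 5 weights hit 2 W_29-dot-orbits; sizes (2, 3):

[[1, 2], [3, 4, 5]]


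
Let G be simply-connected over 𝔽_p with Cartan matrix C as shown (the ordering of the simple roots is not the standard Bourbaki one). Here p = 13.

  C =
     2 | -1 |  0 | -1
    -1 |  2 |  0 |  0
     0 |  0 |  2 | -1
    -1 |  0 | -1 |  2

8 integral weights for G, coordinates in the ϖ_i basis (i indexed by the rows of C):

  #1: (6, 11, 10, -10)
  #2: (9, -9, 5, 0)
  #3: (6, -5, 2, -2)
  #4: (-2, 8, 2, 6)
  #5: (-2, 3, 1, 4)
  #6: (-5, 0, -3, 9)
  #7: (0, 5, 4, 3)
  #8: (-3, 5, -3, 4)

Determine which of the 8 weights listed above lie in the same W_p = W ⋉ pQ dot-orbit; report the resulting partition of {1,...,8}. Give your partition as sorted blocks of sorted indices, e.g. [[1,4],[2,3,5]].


Type A_4, rank 4, |W|=120; reorder rows/cols to standard.

Alcove-folded reps (p=13, 8 weights, presented ϖ-order):

    1: (2, 2, 6, 1)
    2: (2, 4, 2, 1)
    3: (2, 4, 2, 1)
    4: (1, 3, 2, 4)
    5: (1, 3, 2, 4)
    6: (1, 3, 2, 4)
    7: (1, 3, 2, 4)
    8: (2, 4, 2, 1)

3 distinct reps among the 8 weights ⇒ 3 W_13-linkage classes:

[[1], [2, 3, 8], [4, 5, 6, 7]]


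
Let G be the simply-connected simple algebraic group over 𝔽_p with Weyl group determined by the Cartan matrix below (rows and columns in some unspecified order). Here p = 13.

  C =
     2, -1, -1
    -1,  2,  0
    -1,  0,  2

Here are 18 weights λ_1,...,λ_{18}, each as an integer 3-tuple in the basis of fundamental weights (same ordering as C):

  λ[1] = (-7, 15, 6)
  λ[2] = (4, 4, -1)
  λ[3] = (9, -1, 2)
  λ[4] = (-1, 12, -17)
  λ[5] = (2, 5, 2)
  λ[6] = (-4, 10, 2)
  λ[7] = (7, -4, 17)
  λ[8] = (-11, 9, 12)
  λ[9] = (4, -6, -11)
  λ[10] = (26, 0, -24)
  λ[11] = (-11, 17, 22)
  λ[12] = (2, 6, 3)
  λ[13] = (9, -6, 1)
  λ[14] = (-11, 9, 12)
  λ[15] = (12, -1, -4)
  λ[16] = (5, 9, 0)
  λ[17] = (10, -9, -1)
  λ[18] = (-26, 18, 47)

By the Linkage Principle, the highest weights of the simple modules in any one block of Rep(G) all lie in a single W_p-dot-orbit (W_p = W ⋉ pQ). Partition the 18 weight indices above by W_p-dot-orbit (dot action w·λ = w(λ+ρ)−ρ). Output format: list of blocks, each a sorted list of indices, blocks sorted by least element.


Root system A_3: the 3×3 matrix C matches after relabeling.

Alcove-folded reps (p=13, 18 weights, presented ϖ-order):

  1: (3, 6, 3);  2: (5, 5, 0);  3: (10, 0, 3);  4: (10, 0, 3);  5: (3, 6, 3);  6: (3, 8, 0);  7: (5, 5, 0);  8: (10, 0, 3);  9: (5, 5, 0);  10: (8, 3, 1);  11: (5, 5, 0);  12: (3, 6, 3);  13: (5, 5, 2);  14: (10, 0, 3);  15: (10, 0, 3);  16: (3, 6, 3);  17: (3, 8, 0);  18: (3, 6, 3)

Linkage partition of the 18 weights (6 classes, p=13):

[[1, 5, 12, 16, 18], [2, 7, 9, 11], [3, 4, 8, 14, 15], [6, 17], [10], [13]]


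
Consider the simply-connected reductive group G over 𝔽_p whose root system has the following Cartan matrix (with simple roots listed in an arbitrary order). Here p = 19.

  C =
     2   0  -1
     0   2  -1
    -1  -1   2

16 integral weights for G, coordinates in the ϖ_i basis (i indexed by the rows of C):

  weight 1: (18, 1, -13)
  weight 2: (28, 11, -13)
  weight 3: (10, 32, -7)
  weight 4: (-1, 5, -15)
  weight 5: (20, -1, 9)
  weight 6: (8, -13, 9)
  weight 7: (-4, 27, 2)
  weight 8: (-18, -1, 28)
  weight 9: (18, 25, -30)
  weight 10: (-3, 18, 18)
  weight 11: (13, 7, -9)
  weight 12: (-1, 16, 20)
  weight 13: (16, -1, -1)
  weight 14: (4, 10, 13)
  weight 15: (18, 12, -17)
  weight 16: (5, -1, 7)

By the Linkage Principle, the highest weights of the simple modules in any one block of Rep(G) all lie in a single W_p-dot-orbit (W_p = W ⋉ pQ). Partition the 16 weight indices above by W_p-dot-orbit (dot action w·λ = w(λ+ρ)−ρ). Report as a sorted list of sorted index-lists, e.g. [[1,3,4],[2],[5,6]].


Root system A_3: the 3×3 matrix C matches after relabeling.

Folding the 16 weights λ_j+ρ into Ā_19 (reps in the given 3-coord order):

  [1] (7, 10, 2);  [2] (7, 10, 2);  [3] (6, 0, 8);  [4] (6, 0, 8);  [5] (7, 10, 2);  [6] (7, 10, 2);  [7] (0, 7, 9);  [8] (7, 10, 2);  [9] (0, 7, 9);  [10] (17, 0, 0);  [11] (6, 0, 8);  [12] (17, 0, 0);  [13] (17, 0, 0);  [14] (6, 0, 8);  [15] (3, 3, 13);  [16] (6, 0, 8)

Linkage partition of the 16 weights (5 classes, p=19):

[[1, 2, 5, 6, 8], [3, 4, 11, 14, 16], [7, 9], [10, 12, 13], [15]]


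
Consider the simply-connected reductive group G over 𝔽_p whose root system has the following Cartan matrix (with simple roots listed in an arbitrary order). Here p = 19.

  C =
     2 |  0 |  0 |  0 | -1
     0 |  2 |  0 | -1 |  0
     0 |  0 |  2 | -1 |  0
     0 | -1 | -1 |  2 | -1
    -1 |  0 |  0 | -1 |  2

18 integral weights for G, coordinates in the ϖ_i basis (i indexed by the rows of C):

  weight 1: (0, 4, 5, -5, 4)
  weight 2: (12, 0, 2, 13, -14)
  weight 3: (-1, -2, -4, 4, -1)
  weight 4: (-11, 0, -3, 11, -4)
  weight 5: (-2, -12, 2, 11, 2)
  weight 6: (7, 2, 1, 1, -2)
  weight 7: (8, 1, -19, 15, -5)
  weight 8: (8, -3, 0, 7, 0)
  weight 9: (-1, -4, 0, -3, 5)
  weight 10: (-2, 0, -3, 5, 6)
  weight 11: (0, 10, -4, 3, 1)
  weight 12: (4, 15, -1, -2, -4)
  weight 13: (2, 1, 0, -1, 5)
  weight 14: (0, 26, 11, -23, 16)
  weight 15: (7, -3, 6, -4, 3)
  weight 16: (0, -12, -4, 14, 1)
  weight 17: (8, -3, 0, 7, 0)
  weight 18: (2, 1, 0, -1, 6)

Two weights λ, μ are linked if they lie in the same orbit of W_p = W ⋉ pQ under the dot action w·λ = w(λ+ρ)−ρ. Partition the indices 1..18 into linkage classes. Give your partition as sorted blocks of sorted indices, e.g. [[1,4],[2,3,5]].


Dynkin diagram of C (from the 8 off-diagonal −1 entries): D_5.

Alcove-folded reps (p=19, 18 weights, presented ϖ-order):

    λ_1+ρ ↦ (1, 1, 2, 4, 1)
    λ_2+ρ ↦ (0, 1, 3, 1, 0)
    λ_3+ρ ↦ (0, 1, 3, 1, 0)
    λ_4+ρ ↦ (3, 2, 1, 0, 6)
    λ_5+ρ ↦ (1, 11, 3, 1, 0)
    λ_6+ρ ↦ (7, 3, 2, 1, 1)
    λ_7+ρ ↦ (1, 2, 10, 2, 0)
    λ_8+ρ ↦ (3, 2, 1, 0, 6)
    λ_9+ρ ↦ (0, 1, 3, 1, 0)
    λ_10+ρ ↦ (1, 1, 2, 4, 1)
    λ_11+ρ ↦ (1, 11, 3, 1, 0)
    λ_12+ρ ↦ (1, 11, 3, 1, 0)
    λ_13+ρ ↦ (3, 2, 1, 0, 6)
    λ_14+ρ ↦ (7, 3, 2, 1, 1)
    λ_15+ρ ↦ (7, 3, 2, 1, 1)
    λ_16+ρ ↦ (1, 11, 3, 1, 0)
    λ_17+ρ ↦ (3, 2, 1, 0, 6)
    λ_18+ρ ↦ (3, 2, 1, 0, 6)

Linkage partition of the 18 weights (6 classes, p=19):

[[1, 10], [2, 3, 9], [4, 8, 13, 17, 18], [5, 11, 12, 16], [6, 14, 15], [7]]


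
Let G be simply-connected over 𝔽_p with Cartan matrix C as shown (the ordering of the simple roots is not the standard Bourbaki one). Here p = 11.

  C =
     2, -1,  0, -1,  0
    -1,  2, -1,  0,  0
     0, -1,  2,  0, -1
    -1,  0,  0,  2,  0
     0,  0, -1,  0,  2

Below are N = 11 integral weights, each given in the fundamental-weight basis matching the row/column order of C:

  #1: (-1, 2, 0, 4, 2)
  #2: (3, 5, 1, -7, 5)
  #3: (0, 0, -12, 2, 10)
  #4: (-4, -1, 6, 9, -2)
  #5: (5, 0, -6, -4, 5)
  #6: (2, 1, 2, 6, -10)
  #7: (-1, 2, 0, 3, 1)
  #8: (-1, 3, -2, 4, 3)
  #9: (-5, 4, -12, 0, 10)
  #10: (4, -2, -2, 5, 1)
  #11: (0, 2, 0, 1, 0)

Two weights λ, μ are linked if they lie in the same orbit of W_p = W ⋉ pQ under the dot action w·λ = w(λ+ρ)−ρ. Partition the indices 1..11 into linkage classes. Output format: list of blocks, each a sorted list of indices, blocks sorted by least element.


Cartan matrix: type A_5 (|W|=720); un-permuting the 5 rows.

Folding the 11 weights λ_j+ρ into Ā_11 (reps in the given 5-coord order):

  1: (0, 3, 1, 4, 2) · 2: (1, 3, 1, 2, 1) · 3: (3, 1, 1, 6, 0) · 4: (0, 3, 1, 4, 2) · 5: (1, 3, 1, 2, 1) · 6: (1, 3, 1, 2, 1) · 7: (0, 3, 1, 4, 2) · 8: (0, 3, 1, 4, 2) · 9: (3, 1, 1, 6, 0) · 10: (3, 1, 1, 6, 0) · 11: (1, 3, 1, 2, 1)

These 11 weights hit 3 W_11-dot-orbits; sizes (4, 4, 3):

[[1, 4, 7, 8], [2, 5, 6, 11], [3, 9, 10]]


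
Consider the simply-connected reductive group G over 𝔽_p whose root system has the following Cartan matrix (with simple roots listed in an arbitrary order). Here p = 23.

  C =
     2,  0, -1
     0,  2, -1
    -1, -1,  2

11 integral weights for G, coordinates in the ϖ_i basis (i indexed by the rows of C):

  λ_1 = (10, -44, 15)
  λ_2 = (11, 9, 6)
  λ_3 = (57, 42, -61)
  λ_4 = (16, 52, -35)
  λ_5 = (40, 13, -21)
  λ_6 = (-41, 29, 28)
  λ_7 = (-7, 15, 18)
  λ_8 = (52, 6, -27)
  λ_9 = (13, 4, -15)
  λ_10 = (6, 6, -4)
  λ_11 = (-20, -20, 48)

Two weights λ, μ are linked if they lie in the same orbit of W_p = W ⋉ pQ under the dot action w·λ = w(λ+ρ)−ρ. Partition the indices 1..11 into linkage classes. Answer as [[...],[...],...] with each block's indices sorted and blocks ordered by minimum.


A_3 Cartan matrix, 3 simple roots permuted; ρ=(1,1,1).

Folding the 11 weights λ_j+ρ into Ā_23 (reps in the given 3-coord order):

  1: (4, 4, 3) · 2: (6, 4, 7) · 3: (3, 12, 2) · 4: (6, 4, 7) · 5: (3, 12, 2) · 6: (6, 4, 7) · 7: (6, 4, 7) · 8: (4, 4, 3) · 9: (0, 9, 5) · 10: (4, 4, 3) · 11: (4, 4, 3)

Partition of {1..11} into 4 W_23-dot-orbits:

[[1, 8, 10, 11], [2, 4, 6, 7], [3, 5], [9]]


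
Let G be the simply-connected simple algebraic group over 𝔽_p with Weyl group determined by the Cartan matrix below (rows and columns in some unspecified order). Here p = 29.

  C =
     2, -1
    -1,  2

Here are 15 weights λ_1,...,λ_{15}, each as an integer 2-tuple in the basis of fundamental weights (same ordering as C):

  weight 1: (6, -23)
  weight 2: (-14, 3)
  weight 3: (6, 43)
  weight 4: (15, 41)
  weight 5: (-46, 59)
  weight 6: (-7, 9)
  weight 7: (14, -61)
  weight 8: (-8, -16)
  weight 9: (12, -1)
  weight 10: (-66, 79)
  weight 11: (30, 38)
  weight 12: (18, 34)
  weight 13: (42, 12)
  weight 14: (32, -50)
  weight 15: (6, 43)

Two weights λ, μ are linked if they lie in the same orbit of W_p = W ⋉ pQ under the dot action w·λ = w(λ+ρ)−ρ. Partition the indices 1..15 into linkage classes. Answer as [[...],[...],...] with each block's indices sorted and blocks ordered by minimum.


Root system A_2: the 2×2 matrix C matches after relabeling.

Each λ_j+ρ reduced to Ā_29; 2-tuples below use C's row order:

  [1] (15, 7) · [2] (4, 9) · [3] (15, 7) · [4] (13, 0) · [5] (2, 14) · [6] (6, 4) · [7] (2, 14) · [8] (15, 7) · [9] (13, 0) · [10] (15, 7) · [11] (2, 10) · [12] (6, 4) · [13] (2, 14) · [14] (4, 9) · [15] (15, 7)

Grouping the 15 weights by Ā_29-representative: 6 linkage classes.

[[1, 3, 8, 10, 15], [2, 14], [4, 9], [5, 7, 13], [6, 12], [11]]


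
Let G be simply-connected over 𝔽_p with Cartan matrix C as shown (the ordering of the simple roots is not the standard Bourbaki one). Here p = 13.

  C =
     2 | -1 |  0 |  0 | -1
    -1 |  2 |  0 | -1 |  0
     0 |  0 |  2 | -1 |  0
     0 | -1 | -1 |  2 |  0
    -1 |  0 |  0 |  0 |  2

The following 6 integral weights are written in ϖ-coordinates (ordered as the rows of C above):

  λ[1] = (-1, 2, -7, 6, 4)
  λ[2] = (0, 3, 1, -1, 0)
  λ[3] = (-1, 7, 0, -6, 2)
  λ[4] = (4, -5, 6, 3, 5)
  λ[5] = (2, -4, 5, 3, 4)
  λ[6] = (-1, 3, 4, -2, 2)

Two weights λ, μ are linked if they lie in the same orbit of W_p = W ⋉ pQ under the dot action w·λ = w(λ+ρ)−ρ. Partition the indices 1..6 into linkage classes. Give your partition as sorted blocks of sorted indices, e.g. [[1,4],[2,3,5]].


Cartan matrix: type A_5 (|W|=720); un-permuting the 5 rows.

Alcove-folded reps (p=13, 6 weights, presented ϖ-order):

  λ_1 → (0, 3, 4, 1, 3);  λ_2 → (1, 4, 2, 0, 1);  λ_3 → (0, 3, 4, 1, 3);  λ_4 → (1, 4, 2, 0, 1);  λ_5 → (0, 3, 4, 1, 3);  λ_6 → (0, 3, 4, 1, 3)

Partition of {1..6} into 2 W_13-dot-orbits:

[[1, 3, 5, 6], [2, 4]]


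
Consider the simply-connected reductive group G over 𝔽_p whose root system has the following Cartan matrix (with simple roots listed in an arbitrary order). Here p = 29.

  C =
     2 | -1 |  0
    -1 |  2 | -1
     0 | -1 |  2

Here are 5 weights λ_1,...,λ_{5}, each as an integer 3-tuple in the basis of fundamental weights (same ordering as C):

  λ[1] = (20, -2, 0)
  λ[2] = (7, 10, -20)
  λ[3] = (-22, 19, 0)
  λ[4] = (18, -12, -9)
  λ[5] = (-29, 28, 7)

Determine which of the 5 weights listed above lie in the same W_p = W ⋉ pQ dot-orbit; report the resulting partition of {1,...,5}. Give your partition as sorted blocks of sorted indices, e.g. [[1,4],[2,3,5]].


Cartan matrix: type A_3 (|W|=24); un-permuting the 3 rows.

Each λ_j+ρ reduced to Ā_29; 3-tuples below use C's row order:

    λ_1+ρ ↦ (20, 1, 0)
    λ_2+ρ ↦ (0, 8, 11)
    λ_3+ρ ↦ (20, 1, 0)
    λ_4+ρ ↦ (0, 8, 11)
    λ_5+ρ ↦ (20, 1, 0)

2 distinct reps among the 5 weights ⇒ 2 W_29-linkage classes:

[[1, 3, 5], [2, 4]]


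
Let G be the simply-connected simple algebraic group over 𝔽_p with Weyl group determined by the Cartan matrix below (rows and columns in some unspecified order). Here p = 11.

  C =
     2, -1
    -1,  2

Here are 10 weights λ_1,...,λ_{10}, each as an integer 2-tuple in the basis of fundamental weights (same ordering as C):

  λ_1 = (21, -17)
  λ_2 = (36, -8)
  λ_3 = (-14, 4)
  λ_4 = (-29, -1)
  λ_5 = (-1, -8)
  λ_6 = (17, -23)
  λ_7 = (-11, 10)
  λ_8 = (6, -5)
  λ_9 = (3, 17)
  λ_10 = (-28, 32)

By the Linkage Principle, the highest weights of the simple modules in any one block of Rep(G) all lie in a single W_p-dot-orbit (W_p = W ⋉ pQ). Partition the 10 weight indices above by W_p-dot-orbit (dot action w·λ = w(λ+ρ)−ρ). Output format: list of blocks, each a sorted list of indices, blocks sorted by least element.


Dynkin diagram of C (from the 2 off-diagonal −1 entries): A_2.

Each λ_j+ρ reduced to Ā_11; 2-tuples below use C's row order:

    [1] (5, 0)
    [2] (3, 4)
    [3] (3, 6)
    [4] (5, 0)
    [5] (7, 0)
    [6] (7, 0)
    [7] (10, 1)
    [8] (3, 4)
    [9] (7, 0)
    [10] (6, 0)

Partition of {1..10} into 6 W_11-dot-orbits:

[[1, 4], [2, 8], [3], [5, 6, 9], [7], [10]]


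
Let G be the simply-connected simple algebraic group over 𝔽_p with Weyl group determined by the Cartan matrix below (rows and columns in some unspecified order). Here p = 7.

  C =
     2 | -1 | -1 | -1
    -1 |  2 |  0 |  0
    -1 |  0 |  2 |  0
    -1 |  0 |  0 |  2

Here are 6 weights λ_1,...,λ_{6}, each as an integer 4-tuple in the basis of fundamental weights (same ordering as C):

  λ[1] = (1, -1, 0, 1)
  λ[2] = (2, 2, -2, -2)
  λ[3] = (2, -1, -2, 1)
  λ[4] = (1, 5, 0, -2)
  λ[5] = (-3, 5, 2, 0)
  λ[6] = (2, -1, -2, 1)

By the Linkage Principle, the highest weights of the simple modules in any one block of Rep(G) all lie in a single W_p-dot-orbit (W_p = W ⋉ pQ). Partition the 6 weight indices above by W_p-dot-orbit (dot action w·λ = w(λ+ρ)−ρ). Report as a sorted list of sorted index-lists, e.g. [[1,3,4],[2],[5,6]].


Dynkin diagram of C (from the 6 off-diagonal −1 entries): D_4.

λ_j+ρ reflected into Ā_7 (⟨·,θ^∨⟩≤7); 4-tuples as given:

  λ_1+ρ ↦ (2, 0, 1, 2)
  λ_2+ρ ↦ (1, 3, 1, 1)
  λ_3+ρ ↦ (2, 0, 1, 2)
  λ_4+ρ ↦ (0, 4, 1, 1)
  λ_5+ρ ↦ (0, 4, 1, 1)
  λ_6+ρ ↦ (2, 0, 1, 2)

Partition of {1..6} into 3 W_7-dot-orbits:

[[1, 3, 6], [2], [4, 5]]


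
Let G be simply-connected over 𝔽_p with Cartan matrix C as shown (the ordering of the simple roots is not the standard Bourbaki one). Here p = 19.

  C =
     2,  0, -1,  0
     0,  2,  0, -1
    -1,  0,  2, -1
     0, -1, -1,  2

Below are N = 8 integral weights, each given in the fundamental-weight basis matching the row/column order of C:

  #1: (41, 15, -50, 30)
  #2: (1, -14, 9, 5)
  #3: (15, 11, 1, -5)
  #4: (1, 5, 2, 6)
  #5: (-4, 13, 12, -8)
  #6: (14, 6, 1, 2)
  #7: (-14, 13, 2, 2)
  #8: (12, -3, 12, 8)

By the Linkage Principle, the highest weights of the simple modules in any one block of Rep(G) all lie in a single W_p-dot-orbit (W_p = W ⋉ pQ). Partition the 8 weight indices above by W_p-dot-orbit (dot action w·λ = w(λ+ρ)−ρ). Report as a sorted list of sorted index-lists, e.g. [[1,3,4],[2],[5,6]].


C ↔ A_4 under row/col permutation; |W(A_4)| = 120.

Folding the 8 weights λ_j+ρ into Ā_19 (reps in the given 4-coord order):

  [1] (7, 1, 2, 2)
  [2] (2, 6, 3, 7)
  [3] (7, 1, 2, 2)
  [4] (2, 6, 3, 7)
  [5] (2, 6, 3, 7)
  [6] (7, 1, 2, 2)
  [7] (2, 6, 3, 7)
  [8] (2, 6, 3, 7)

Partition of {1..8} into 2 W_19-dot-orbits:

[[1, 3, 6], [2, 4, 5, 7, 8]]


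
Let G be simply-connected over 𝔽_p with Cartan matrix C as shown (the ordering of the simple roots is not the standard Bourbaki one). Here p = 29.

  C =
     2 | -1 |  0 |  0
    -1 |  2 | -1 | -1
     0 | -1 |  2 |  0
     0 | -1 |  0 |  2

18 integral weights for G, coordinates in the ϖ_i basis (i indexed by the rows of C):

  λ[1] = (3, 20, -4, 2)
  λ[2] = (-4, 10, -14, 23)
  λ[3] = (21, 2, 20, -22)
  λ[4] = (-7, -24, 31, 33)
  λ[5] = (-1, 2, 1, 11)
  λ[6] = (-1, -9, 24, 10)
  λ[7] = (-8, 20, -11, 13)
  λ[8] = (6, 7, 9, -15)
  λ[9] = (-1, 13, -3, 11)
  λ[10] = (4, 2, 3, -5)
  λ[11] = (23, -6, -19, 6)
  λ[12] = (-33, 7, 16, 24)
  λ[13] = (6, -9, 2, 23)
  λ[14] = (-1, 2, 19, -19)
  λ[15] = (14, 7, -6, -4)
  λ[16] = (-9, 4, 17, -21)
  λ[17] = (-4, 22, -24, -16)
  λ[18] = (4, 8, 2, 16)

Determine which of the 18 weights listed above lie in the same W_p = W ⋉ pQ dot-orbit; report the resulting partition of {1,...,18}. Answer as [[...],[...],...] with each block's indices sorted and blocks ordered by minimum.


D_4 Cartan matrix, 4 simple roots permuted; ρ=(1,1,1,1).

Folding the 18 weights λ_j+ρ into Ā_29 (reps in the given 4-coord order):

  λ_1+ρ ↦ (4, 1, 3, 3)
  λ_2+ρ ↦ (1, 2, 5, 16)
  λ_3+ρ ↦ (4, 1, 3, 3)
  λ_4+ρ ↦ (15, 0, 5, 3)
  λ_5+ρ ↦ (0, 3, 2, 12)
  λ_6+ρ ↦ (8, 0, 17, 3)
  λ_7+ρ ↦ (1, 6, 4, 8)
  λ_8+ρ ↦ (1, 6, 4, 8)
  λ_9+ρ ↦ (0, 3, 2, 12)
  λ_10+ρ ↦ (4, 1, 3, 3)
  λ_11+ρ ↦ (1, 2, 5, 16)
  λ_12+ρ ↦ (4, 1, 3, 3)
  λ_13+ρ ↦ (1, 2, 5, 16)
  λ_14+ρ ↦ (15, 0, 5, 3)
  λ_15+ρ ↦ (15, 0, 5, 3)
  λ_16+ρ ↦ (15, 0, 5, 3)
  λ_17+ρ ↦ (15, 0, 5, 3)
  λ_18+ρ ↦ (0, 3, 2, 12)

Grouping the 18 weights by Ā_29-representative: 6 linkage classes.

[[1, 3, 10, 12], [2, 11, 13], [4, 14, 15, 16, 17], [5, 9, 18], [6], [7, 8]]


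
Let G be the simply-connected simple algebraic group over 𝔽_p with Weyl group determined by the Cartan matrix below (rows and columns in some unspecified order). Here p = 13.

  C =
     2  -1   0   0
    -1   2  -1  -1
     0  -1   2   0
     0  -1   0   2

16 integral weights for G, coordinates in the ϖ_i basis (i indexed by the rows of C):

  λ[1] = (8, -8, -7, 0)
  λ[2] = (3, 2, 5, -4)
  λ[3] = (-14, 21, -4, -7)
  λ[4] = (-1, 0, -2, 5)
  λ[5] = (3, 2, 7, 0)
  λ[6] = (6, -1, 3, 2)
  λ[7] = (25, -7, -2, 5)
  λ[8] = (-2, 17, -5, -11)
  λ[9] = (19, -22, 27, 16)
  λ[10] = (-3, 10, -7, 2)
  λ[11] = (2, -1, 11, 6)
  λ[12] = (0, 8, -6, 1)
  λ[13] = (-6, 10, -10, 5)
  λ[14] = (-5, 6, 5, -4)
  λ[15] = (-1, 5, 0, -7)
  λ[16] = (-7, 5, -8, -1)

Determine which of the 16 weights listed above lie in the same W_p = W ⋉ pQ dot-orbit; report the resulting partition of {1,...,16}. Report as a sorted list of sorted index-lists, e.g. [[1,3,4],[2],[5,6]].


Root system D_4: the 4×4 matrix C matches after relabeling.

Ā_13 reps of the 16 weights (D_4, coords as presented):

  [1] (6, 1, 3, 2) · [2] (4, 0, 6, 3) · [3] (4, 0, 6, 3) · [4] (0, 0, 1, 6) · [5] (1, 1, 5, 2) · [6] (6, 1, 3, 2) · [7] (0, 0, 1, 6) · [8] (4, 0, 1, 5) · [9] (1, 1, 5, 2) · [10] (1, 1, 5, 2) · [11] (6, 1, 3, 2) · [12] (1, 1, 5, 2) · [13] (1, 1, 5, 2) · [14] (4, 0, 6, 3) · [15] (0, 0, 1, 6) · [16] (0, 0, 1, 6)

Partition of {1..16} into 5 W_13-dot-orbits:

[[1, 6, 11], [2, 3, 14], [4, 7, 15, 16], [5, 9, 10, 12, 13], [8]]


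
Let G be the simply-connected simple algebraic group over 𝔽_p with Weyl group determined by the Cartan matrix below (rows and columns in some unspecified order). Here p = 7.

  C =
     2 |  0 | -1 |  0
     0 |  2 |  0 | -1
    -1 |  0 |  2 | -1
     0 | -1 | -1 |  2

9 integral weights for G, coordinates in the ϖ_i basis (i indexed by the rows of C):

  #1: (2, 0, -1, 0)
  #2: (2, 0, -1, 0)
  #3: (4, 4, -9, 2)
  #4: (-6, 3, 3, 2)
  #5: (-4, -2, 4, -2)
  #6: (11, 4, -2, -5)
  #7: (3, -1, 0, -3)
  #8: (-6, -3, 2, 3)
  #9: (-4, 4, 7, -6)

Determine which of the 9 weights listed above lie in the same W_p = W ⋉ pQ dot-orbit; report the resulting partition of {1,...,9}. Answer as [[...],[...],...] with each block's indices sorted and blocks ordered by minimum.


Cartan matrix: type A_4 (|W|=120); un-permuting the 4 rows.

λ_j+ρ reflected into Ā_7 (⟨·,θ^∨⟩≤7); 4-tuples as given:

  1: (3, 1, 0, 1)
  2: (3, 1, 0, 1)
  3: (2, 1, 0, 4)
  4: (0, 0, 1, 2)
  5: (3, 1, 0, 1)
  6: (2, 1, 0, 4)
  7: (3, 1, 0, 1)
  8: (3, 2, 2, 0)
  9: (2, 1, 0, 4)

Grouping the 9 weights by Ā_7-representative: 4 linkage classes.

[[1, 2, 5, 7], [3, 6, 9], [4], [8]]


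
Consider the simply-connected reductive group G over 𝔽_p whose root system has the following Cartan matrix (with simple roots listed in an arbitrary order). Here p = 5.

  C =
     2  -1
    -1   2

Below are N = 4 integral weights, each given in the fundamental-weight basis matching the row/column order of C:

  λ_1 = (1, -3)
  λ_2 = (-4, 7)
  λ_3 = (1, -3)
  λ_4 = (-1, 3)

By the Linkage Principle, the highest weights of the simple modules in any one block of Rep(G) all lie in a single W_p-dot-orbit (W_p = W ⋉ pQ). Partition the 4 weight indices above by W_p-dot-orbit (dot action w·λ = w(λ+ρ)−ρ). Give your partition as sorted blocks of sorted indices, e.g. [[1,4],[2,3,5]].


C ↔ A_2 under row/col permutation; |W(A_2)| = 6.

Ā_5 reps of the 4 weights (A_2, coords as presented):

    λ_1 → (0, 2)
    λ_2 → (0, 2)
    λ_3 → (0, 2)
    λ_4 → (0, 4)

These 4 weights hit 2 W_5-dot-orbits; sizes (3, 1):

[[1, 2, 3], [4]]


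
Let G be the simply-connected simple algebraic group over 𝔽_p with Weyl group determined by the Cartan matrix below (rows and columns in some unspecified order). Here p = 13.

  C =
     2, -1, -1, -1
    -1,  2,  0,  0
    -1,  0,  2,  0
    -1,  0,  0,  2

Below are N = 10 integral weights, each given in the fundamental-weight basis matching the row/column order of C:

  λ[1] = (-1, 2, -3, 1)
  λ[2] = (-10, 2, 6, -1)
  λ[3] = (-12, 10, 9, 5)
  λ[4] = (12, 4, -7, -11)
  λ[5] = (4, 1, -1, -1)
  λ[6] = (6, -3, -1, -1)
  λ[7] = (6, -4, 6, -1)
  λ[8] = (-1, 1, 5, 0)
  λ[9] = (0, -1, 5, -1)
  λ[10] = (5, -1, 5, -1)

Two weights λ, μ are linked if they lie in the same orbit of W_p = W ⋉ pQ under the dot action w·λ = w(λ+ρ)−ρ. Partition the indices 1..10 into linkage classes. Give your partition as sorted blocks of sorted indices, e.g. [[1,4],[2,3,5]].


C ↔ D_4 under row/col permutation; |W(D_4)| = 192.

Ā_13 reps of the 10 weights (D_4, coords as presented):

  λ_1+ρ ↦ (2, 1, 0, 0);  λ_2+ρ ↦ (0, 2, 6, 1);  λ_3+ρ ↦ (2, 0, 1, 5);  λ_4+ρ ↦ (2, 0, 1, 5);  λ_5+ρ ↦ (5, 2, 0, 0);  λ_6+ρ ↦ (5, 2, 0, 0);  λ_7+ρ ↦ (0, 2, 6, 1);  λ_8+ρ ↦ (0, 2, 6, 1);  λ_9+ρ ↦ (1, 0, 6, 0);  λ_10+ρ ↦ (1, 0, 6, 0)

Grouping the 10 weights by Ā_13-representative: 5 linkage classes.

[[1], [2, 7, 8], [3, 4], [5, 6], [9, 10]]


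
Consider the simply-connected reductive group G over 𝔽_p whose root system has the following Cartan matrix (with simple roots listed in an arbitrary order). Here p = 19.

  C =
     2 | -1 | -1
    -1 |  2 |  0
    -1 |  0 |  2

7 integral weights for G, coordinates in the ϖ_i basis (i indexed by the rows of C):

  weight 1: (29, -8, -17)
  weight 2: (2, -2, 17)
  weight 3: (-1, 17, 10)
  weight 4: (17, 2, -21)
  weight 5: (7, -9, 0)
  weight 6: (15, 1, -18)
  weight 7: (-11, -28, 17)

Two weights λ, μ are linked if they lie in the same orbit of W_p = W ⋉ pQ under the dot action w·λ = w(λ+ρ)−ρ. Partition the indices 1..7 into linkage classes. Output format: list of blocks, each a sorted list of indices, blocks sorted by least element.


Dynkin diagram of C (from the 4 off-diagonal −1 entries): A_3.

W_19-reps of the 7 weights in Ā_19 (same 3-coord order as C):

  1: (3, 4, 5);  2: (1, 1, 16);  3: (0, 8, 1);  4: (1, 1, 16);  5: (0, 8, 1);  6: (1, 1, 16);  7: (0, 8, 1)

The 7 indices split into 3 linkage classes (same alcove rep ⇔ same W_19-dot-orbit):

[[1], [2, 4, 6], [3, 5, 7]]


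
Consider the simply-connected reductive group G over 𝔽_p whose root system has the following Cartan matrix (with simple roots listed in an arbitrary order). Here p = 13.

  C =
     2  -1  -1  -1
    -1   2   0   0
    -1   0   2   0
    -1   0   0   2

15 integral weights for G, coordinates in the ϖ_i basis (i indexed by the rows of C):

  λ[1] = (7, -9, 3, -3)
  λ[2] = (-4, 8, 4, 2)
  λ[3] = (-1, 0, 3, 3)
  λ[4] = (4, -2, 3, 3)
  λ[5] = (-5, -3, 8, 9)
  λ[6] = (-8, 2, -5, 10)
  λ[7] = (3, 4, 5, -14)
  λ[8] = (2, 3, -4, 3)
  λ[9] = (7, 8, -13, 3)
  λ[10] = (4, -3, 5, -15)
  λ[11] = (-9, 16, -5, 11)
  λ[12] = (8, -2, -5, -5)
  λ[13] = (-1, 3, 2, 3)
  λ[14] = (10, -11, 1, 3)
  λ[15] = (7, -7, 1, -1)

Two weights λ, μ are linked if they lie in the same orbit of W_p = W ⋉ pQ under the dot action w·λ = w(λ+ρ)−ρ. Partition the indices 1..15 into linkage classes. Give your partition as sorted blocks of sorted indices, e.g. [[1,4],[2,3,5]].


Dynkin diagram of C (from the 6 off-diagonal −1 entries): D_4.

λ_j+ρ reflected into Ā_13 (⟨·,θ^∨⟩≤13); 4-tuples as given:

  λ_1 → (2, 6, 2, 0) · λ_2 → (2, 6, 2, 0) · λ_3 → (0, 1, 4, 4) · λ_4 → (0, 1, 4, 4) · λ_5 → (0, 4, 3, 4) · λ_6 → (0, 4, 3, 4) · λ_7 → (0, 4, 3, 4) · λ_8 → (0, 4, 3, 4) · λ_9 → (0, 1, 4, 4) · λ_10 → (2, 6, 2, 0) · λ_11 → (0, 1, 4, 4) · λ_12 → (0, 1, 4, 4) · λ_13 → (0, 4, 3, 4) · λ_14 → (2, 6, 2, 0) · λ_15 → (2, 6, 2, 0)

3 distinct reps among the 15 weights ⇒ 3 W_13-linkage classes:

[[1, 2, 10, 14, 15], [3, 4, 9, 11, 12], [5, 6, 7, 8, 13]]


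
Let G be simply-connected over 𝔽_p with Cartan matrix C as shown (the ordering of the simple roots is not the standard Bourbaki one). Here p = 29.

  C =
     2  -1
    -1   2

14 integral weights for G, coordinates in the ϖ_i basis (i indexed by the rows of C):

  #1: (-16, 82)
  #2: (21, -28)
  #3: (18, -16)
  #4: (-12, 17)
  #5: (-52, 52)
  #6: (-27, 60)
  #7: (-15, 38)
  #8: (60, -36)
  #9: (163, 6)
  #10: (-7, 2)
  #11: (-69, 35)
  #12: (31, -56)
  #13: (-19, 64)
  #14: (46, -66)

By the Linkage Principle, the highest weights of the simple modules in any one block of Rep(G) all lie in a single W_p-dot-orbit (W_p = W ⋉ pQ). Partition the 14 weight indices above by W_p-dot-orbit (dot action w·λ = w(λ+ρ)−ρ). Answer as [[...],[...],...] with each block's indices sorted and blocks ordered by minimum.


Cartan matrix: type A_2 (|W|=6); un-permuting the 2 rows.

Folding the 14 weights λ_j+ρ into Ā_29 (reps in the given 2-coord order):

    λ_1+ρ ↦ (4, 15)
    λ_2+ρ ↦ (5, 22)
    λ_3+ρ ↦ (4, 15)
    λ_4+ρ ↦ (11, 7)
    λ_5+ρ ↦ (5, 22)
    λ_6+ρ ↦ (3, 3)
    λ_7+ρ ↦ (4, 15)
    λ_8+ρ ↦ (3, 3)
    λ_9+ρ ↦ (7, 3)
    λ_10+ρ ↦ (3, 3)
    λ_11+ρ ↦ (7, 3)
    λ_12+ρ ↦ (3, 3)
    λ_13+ρ ↦ (11, 7)
    λ_14+ρ ↦ (11, 7)

Linkage partition of the 14 weights (5 classes, p=29):

[[1, 3, 7], [2, 5], [4, 13, 14], [6, 8, 10, 12], [9, 11]]


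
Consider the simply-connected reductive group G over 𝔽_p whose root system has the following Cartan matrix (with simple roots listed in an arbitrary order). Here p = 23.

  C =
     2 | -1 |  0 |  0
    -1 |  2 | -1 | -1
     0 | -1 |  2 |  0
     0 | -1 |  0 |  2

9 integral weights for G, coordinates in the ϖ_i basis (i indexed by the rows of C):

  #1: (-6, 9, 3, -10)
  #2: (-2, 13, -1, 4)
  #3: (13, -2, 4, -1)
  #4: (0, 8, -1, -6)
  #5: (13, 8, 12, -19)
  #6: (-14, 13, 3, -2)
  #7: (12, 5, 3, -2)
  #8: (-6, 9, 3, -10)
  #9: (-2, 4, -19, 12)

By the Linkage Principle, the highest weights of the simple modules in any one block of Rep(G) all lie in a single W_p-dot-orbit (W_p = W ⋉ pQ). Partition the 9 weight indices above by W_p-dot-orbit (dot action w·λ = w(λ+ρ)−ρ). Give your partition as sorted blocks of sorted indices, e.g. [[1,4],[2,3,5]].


Type D_4, rank 4, |W|=192; reorder rows/cols to standard.

Each λ_j+ρ reduced to Ā_23; 4-tuples below use C's row order:

  [1] (1, 4, 0, 5) · [2] (1, 4, 0, 5) · [3] (13, 0, 4, 1) · [4] (1, 4, 0, 5) · [5] (1, 4, 0, 5) · [6] (13, 0, 4, 1) · [7] (13, 0, 4, 1) · [8] (1, 4, 0, 5) · [9] (13, 0, 4, 1)

Partition of {1..9} into 2 W_23-dot-orbits:

[[1, 2, 4, 5, 8], [3, 6, 7, 9]]


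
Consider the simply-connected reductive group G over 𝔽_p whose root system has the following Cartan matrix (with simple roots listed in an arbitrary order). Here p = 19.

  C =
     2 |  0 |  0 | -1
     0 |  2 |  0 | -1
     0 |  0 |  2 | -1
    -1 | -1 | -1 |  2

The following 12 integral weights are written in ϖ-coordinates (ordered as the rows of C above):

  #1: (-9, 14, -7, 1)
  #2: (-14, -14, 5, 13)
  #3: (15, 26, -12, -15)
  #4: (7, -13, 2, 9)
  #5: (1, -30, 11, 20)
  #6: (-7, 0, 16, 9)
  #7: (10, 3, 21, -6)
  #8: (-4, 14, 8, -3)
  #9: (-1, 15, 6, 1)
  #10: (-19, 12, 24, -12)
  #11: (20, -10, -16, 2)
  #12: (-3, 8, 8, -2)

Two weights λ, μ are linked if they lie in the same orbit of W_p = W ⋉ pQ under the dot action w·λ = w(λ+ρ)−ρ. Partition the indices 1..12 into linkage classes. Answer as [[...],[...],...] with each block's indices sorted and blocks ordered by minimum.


C ↔ D_4 under row/col permutation; |W(D_4)| = 192.

Folding the 12 weights λ_j+ρ into Ā_19 (reps in the given 4-coord order):

  1: (4, 3, 6, 2)
  2: (1, 1, 6, 5)
  3: (1, 6, 6, 2)
  4: (6, 10, 1, 0)
  5: (4, 3, 6, 2)
  6: (1, 6, 6, 2)
  7: (1, 6, 6, 2)
  8: (2, 10, 4, 0)
  9: (6, 10, 1, 0)
  10: (1, 6, 6, 2)
  11: (2, 10, 4, 0)
  12: (1, 6, 6, 2)

Grouping the 12 weights by Ā_19-representative: 5 linkage classes.

[[1, 5], [2], [3, 6, 7, 10, 12], [4, 9], [8, 11]]
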